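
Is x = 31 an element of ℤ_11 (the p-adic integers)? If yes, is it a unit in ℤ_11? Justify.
x ∈ ℤ_11^× (unit); v_11(x) = 0

ℤ_11 = {x ∈ ℚ_11 : v_11(x) ≥ 0} and ℤ_11^× = {x ∈ ℤ_11 : v_11(x) = 0}. Here v_11(31) = v_11(num) − v_11(den) = 0; compare against these criteria.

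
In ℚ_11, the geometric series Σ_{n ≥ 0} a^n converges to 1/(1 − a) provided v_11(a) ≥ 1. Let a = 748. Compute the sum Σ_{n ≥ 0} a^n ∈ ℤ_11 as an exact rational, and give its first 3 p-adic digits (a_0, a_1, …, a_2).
Σ a^n = 1/(1 − a) = -1/747;  first 3 digits = (1, 2, 10)

v_11(a) = 1 ≥ 1, so the series converges in ℤ_11 to 1/(1 − a) = 1/(1 − 748) = -1/747. Expand this rational in ℤ_11: compute digits iteratively via d_i = x_i mod 11, x_{i+1} = (x_i − d_i)/11. The first 3 digits are (1, 2, 10).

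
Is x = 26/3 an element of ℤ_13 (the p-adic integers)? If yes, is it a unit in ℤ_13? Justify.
x ∈ ℤ_13 but not a unit; v_13(x) = 1 > 0

ℤ_13 = {x ∈ ℚ_13 : v_13(x) ≥ 0} and ℤ_13^× = {x ∈ ℤ_13 : v_13(x) = 0}. Here v_13(26/3) = v_13(num) − v_13(den) = 1; compare against these criteria.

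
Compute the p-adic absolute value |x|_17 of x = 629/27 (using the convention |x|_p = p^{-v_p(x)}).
|629/27|_17 = 1/17

Step 1 — compute v_17(x) by factoring powers of 17 out of the numerator and denominator: v_17(629/27) = 1. Step 2 — apply |x|_p = p^{-v_p(x)} = 17^{-1} = 1/17.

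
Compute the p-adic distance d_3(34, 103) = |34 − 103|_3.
d_3(34, 103) = 1/3

Step 1 — x − y = 34 − 103 = -69. Step 2 — v_3(-69) = 1 (factor: -69 = −(3^1 · 23); the sign does not affect v_p). Step 3 — |x − y|_3 = 3^{-1} = 1/3.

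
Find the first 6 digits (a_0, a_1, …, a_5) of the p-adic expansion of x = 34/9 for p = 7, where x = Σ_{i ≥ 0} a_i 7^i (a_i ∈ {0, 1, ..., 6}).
(a_0, …, a_5) = (3, 4, 1, 6, 3, 1)

v_7(34/9) = 0 (numerator and denominator both coprime to 7), so x ∈ ℤ_7^×. Compute digits iteratively via a_i = x_i mod 7, x_{i+1} = (x_i − a_i)/7, with x_0 = x:
  x_0 = 34/9;  a_0 = 3;  x_1 = (x_0 − 3)/7 = 1/9
  x_1 = 1/9;  a_1 = 4;  x_2 = (x_1 − 4)/7 = -5/9
  x_2 = -5/9;  a_2 = 1;  x_3 = (x_2 − 1)/7 = -2/9
  x_3 = -2/9;  a_3 = 6;  x_4 = (x_3 − 6)/7 = -8/9
  x_4 = -8/9;  a_4 = 3;  x_5 = (x_4 − 3)/7 = -5/9
  x_5 = -5/9;  a_5 = 1;  x_6 = (x_5 − 1)/7 = -2/9
Digits: (3, 4, 1, 6, 3, 1).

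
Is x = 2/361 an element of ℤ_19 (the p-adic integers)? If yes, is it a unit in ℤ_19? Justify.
x ∉ ℤ_19 (v_19(x) = -2 < 0)

ℤ_19 = {x ∈ ℚ_19 : v_19(x) ≥ 0} and ℤ_19^× = {x ∈ ℤ_19 : v_19(x) = 0}. Here v_19(2/361) = v_19(num) − v_19(den) = -2; compare against these criteria.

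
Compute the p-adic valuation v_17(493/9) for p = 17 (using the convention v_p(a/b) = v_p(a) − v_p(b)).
v_17(493/9) = 1

Factor powers of 17 from the numerator and denominator of the reduced fraction: 493 = 17^1 · 29 and 9 = 17^0 · 9. Apply v_p(a/b) = v_p(a) − v_p(b): v_17(493/9) = 1 − 0 = 1.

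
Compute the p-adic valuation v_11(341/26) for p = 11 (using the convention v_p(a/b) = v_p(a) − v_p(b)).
v_11(341/26) = 1

Factor powers of 11 from the numerator and denominator of the reduced fraction: 341 = 11^1 · 31 and 26 = 11^0 · 26. Apply v_p(a/b) = v_p(a) − v_p(b): v_11(341/26) = 1 − 0 = 1.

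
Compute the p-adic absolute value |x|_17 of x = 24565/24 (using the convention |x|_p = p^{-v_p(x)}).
|24565/24|_17 = 1/4913

Step 1 — compute v_17(x) by factoring powers of 17 out of the numerator and denominator: v_17(24565/24) = 3. Step 2 — apply |x|_p = p^{-v_p(x)} = 17^{-3} = 1/4913.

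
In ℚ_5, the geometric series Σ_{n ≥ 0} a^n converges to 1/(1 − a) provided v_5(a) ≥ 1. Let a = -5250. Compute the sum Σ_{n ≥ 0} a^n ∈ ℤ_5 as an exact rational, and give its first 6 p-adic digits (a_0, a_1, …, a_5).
Σ a^n = 1/(1 − a) = 1/5251;  first 6 digits = (1, 0, 0, 3, 1, 3)

v_5(a) = 3 ≥ 1, so the series converges in ℤ_5 to 1/(1 − a) = 1/(1 − (-5250)) = 1/5251. Expand this rational in ℤ_5: compute digits iteratively via d_i = x_i mod 5, x_{i+1} = (x_i − d_i)/5. The first 6 digits are (1, 0, 0, 3, 1, 3).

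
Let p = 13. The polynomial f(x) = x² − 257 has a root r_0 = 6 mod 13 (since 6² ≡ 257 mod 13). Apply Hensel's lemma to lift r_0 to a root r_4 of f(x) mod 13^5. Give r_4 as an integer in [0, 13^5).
r_4 = 118254 (mod 371293)

Hensel's recurrence: r_{i+1} = r_i − f(r_i)·(f′(r_i))^{-1} mod 13^{i+2}, with f′(x) = 2x. Iterate:
  r_0 = 6 (mod 13)
  r_1 = 123 (mod 169)
  r_2 = 1813 (mod 2197)
  r_3 = 4010 (mod 28561)
  r_4 = 118254 (mod 371293)
Final: r_4 = 118254, and one checks f(r_4) ≡ 0 mod 13^5.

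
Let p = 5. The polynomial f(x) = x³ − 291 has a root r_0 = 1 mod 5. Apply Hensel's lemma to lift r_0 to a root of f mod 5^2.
r_1 = 6 (mod 25)

Hensel: r_{i+1} = r_i − f(r_i)/f′(r_i) mod 5^{i+2}, where f′(x) = 3x². Iterate:
  r_0 = 1 (mod 5)
  r_1 = 6 (mod 25)
Final: r = 6 with f(r) ≡ 0 mod 5^2.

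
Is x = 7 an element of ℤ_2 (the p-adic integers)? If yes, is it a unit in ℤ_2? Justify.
x ∈ ℤ_2^× (unit); v_2(x) = 0

ℤ_2 = {x ∈ ℚ_2 : v_2(x) ≥ 0} and ℤ_2^× = {x ∈ ℤ_2 : v_2(x) = 0}. Here v_2(7) = v_2(num) − v_2(den) = 0; compare against these criteria.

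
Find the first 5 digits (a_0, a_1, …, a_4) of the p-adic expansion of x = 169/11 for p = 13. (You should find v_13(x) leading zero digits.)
(a_0, …, a_4) = (0, 0, 6, 9, 4)

v_13(169/11) = 2, so a_0 = ... = a_1 = 0. Factor out: x = 13^2 · u with u = 1/11 a unit in ℤ_13. Expand u iteratively via a_{v+i} = u_i mod 13, u_{i+1} = (u_i − a_{v+i})/13:
  u_0 = 1/11;  a_2 = 6;  u_1 = (u_0 − 6)/13 = -5/11
  u_1 = -5/11;  a_3 = 9;  u_2 = (u_1 − 9)/13 = -8/11
  u_2 = -8/11;  a_4 = 4;  u_3 = (u_2 − 4)/13 = -4/11
Digits: (0, 0, 6, 9, 4).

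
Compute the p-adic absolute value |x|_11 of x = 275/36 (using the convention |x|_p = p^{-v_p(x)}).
|275/36|_11 = 1/11

Step 1 — compute v_11(x) by factoring powers of 11 out of the numerator and denominator: v_11(275/36) = 1. Step 2 — apply |x|_p = p^{-v_p(x)} = 11^{-1} = 1/11.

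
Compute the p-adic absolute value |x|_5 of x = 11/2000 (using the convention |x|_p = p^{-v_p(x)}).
|11/2000|_5 = 125

Step 1 — compute v_5(x) by factoring powers of 5 out of the numerator and denominator: v_5(11/2000) = -3. Step 2 — apply |x|_p = p^{-v_p(x)} = 5^{3} = 125.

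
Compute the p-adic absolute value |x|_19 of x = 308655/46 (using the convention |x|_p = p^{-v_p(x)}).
|308655/46|_19 = 1/6859

Step 1 — compute v_19(x) by factoring powers of 19 out of the numerator and denominator: v_19(308655/46) = 3. Step 2 — apply |x|_p = p^{-v_p(x)} = 19^{-3} = 1/6859.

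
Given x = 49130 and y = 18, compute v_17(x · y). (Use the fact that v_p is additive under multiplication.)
v_17(884340) = 3

v_p(x) = 3 (factor: 49130 = 17^3 · 10); v_p(y) = 0 (factor: 18 = 17^0 · 18). Additivity: v_p(xy) = v_p(x) + v_p(y) = 3 + 0 = 3. (Direct check: xy = 884340 = 17^3 · (180).)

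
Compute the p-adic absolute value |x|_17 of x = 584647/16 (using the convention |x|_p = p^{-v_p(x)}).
|584647/16|_17 = 1/83521

Step 1 — compute v_17(x) by factoring powers of 17 out of the numerator and denominator: v_17(584647/16) = 4. Step 2 — apply |x|_p = p^{-v_p(x)} = 17^{-4} = 1/83521.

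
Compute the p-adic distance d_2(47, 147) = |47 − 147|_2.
d_2(47, 147) = 1/4

Step 1 — x − y = 47 − 147 = -100. Step 2 — v_2(-100) = 2 (factor: -100 = −(2^2 · 25); the sign does not affect v_p). Step 3 — |x − y|_2 = 2^{-2} = 1/4.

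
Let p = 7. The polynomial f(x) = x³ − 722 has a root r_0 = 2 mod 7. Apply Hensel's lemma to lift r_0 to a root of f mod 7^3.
r_2 = 135 (mod 343)

Hensel: r_{i+1} = r_i − f(r_i)/f′(r_i) mod 7^{i+2}, where f′(x) = 3x². Iterate:
  r_0 = 2 (mod 7)
  r_1 = 37 (mod 49)
  r_2 = 135 (mod 343)
Final: r = 135 with f(r) ≡ 0 mod 7^3.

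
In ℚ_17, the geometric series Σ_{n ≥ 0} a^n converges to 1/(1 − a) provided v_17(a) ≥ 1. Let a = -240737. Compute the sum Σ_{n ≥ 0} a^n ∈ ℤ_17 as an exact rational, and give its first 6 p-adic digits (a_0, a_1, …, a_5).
Σ a^n = 1/(1 − a) = 1/240738;  first 6 digits = (1, 0, 0, 2, 14, 16)

v_17(a) = 3 ≥ 1, so the series converges in ℤ_17 to 1/(1 − a) = 1/(1 − (-240737)) = 1/240738. Expand this rational in ℤ_17: compute digits iteratively via d_i = x_i mod 17, x_{i+1} = (x_i − d_i)/17. The first 6 digits are (1, 0, 0, 2, 14, 16).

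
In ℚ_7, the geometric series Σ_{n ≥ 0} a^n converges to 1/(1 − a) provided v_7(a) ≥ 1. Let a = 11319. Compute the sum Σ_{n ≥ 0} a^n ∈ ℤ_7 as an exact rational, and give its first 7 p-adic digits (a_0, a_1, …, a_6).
Σ a^n = 1/(1 − a) = -1/11318;  first 7 digits = (1, 0, 0, 5, 4, 0, 4)

v_7(a) = 3 ≥ 1, so the series converges in ℤ_7 to 1/(1 − a) = 1/(1 − 11319) = -1/11318. Expand this rational in ℤ_7: compute digits iteratively via d_i = x_i mod 7, x_{i+1} = (x_i − d_i)/7. The first 7 digits are (1, 0, 0, 5, 4, 0, 4).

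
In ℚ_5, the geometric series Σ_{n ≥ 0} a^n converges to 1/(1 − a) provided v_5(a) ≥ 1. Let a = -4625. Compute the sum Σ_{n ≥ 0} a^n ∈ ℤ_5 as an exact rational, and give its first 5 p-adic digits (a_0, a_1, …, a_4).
Σ a^n = 1/(1 − a) = 1/4626;  first 5 digits = (1, 0, 0, 3, 2)

v_5(a) = 3 ≥ 1, so the series converges in ℤ_5 to 1/(1 − a) = 1/(1 − (-4625)) = 1/4626. Expand this rational in ℤ_5: compute digits iteratively via d_i = x_i mod 5, x_{i+1} = (x_i − d_i)/5. The first 5 digits are (1, 0, 0, 3, 2).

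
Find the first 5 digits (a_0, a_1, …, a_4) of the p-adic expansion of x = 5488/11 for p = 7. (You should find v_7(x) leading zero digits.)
(a_0, …, a_4) = (0, 0, 0, 4, 6)

v_7(5488/11) = 3, so a_0 = ... = a_2 = 0. Factor out: x = 7^3 · u with u = 16/11 a unit in ℤ_7. Expand u iteratively via a_{v+i} = u_i mod 7, u_{i+1} = (u_i − a_{v+i})/7:
  u_0 = 16/11;  a_3 = 4;  u_1 = (u_0 − 4)/7 = -4/11
  u_1 = -4/11;  a_4 = 6;  u_2 = (u_1 − 6)/7 = -10/11
Digits: (0, 0, 0, 4, 6).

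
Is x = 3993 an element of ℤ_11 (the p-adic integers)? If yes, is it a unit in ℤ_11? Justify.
x ∈ ℤ_11 but not a unit; v_11(x) = 3 > 0

ℤ_11 = {x ∈ ℚ_11 : v_11(x) ≥ 0} and ℤ_11^× = {x ∈ ℤ_11 : v_11(x) = 0}. Here v_11(3993) = v_11(num) − v_11(den) = 3; compare against these criteria.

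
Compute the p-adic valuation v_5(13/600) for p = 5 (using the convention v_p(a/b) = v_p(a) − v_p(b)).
v_5(13/600) = -2

Factor powers of 5 from the numerator and denominator of the reduced fraction: 13 = 5^0 · 13 and 600 = 5^2 · 24. Apply v_p(a/b) = v_p(a) − v_p(b): v_5(13/600) = 0 − 2 = -2.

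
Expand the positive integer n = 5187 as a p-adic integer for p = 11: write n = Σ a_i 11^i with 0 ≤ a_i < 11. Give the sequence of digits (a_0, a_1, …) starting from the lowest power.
(a_0, a_1, …) = (6, 9, 9, 3)

Repeated division by 11 gives the digits low-to-high: 5187 = 6 + 9·11^1 + 9·11^2 + 3·11^3. Digit sequence: (6, 9, 9, 3).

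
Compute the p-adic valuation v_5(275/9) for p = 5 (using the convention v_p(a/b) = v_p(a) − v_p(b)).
v_5(275/9) = 2

Factor powers of 5 from the numerator and denominator of the reduced fraction: 275 = 5^2 · 11 and 9 = 5^0 · 9. Apply v_p(a/b) = v_p(a) − v_p(b): v_5(275/9) = 2 − 0 = 2.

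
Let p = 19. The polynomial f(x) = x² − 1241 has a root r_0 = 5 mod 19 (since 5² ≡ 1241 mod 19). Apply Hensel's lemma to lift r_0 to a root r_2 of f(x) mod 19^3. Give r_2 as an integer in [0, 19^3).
r_2 = 6769 (mod 6859)

Hensel's recurrence: r_{i+1} = r_i − f(r_i)·(f′(r_i))^{-1} mod 19^{i+2}, with f′(x) = 2x. Iterate:
  r_0 = 5 (mod 19)
  r_1 = 271 (mod 361)
  r_2 = 6769 (mod 6859)
Final: r_2 = 6769, and one checks f(r_2) ≡ 0 mod 19^3.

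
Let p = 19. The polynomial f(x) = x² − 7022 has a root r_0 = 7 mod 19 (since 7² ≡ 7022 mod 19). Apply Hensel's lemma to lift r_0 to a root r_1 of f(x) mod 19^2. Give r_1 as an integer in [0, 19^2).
r_1 = 273 (mod 361)

Hensel's recurrence: r_{i+1} = r_i − f(r_i)·(f′(r_i))^{-1} mod 19^{i+2}, with f′(x) = 2x. Iterate:
  r_0 = 7 (mod 19)
  r_1 = 273 (mod 361)
Final: r_1 = 273, and one checks f(r_1) ≡ 0 mod 19^2.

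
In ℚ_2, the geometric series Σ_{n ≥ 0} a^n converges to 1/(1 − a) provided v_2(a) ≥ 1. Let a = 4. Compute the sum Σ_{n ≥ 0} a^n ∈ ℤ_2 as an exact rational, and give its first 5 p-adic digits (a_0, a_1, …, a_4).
Σ a^n = 1/(1 − a) = -1/3;  first 5 digits = (1, 0, 1, 0, 1)

v_2(a) = 2 ≥ 1, so the series converges in ℤ_2 to 1/(1 − a) = 1/(1 − 4) = -1/3. Expand this rational in ℤ_2: compute digits iteratively via d_i = x_i mod 2, x_{i+1} = (x_i − d_i)/2. The first 5 digits are (1, 0, 1, 0, 1).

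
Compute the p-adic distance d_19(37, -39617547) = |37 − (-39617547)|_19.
d_19(37, -39617547) = 1/2476099

Step 1 — x − y = 37 − (-39617547) = 39617584. Step 2 — v_19(39617584) = 5 (factor: 39617584 = (19^5 · 16); the sign does not affect v_p). Step 3 — |x − y|_19 = 19^{-5} = 1/2476099.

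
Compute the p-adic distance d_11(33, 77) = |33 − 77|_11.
d_11(33, 77) = 1/11

Step 1 — x − y = 33 − 77 = -44. Step 2 — v_11(-44) = 1 (factor: -44 = −(11^1 · 4); the sign does not affect v_p). Step 3 — |x − y|_11 = 11^{-1} = 1/11.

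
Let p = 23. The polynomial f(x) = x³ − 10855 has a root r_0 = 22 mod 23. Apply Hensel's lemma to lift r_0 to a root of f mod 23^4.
r_3 = 93195 (mod 279841)

Hensel: r_{i+1} = r_i − f(r_i)/f′(r_i) mod 23^{i+2}, where f′(x) = 3x². Iterate:
  r_0 = 22 (mod 23)
  r_1 = 91 (mod 529)
  r_2 = 8026 (mod 12167)
  r_3 = 93195 (mod 279841)
Final: r = 93195 with f(r) ≡ 0 mod 23^4.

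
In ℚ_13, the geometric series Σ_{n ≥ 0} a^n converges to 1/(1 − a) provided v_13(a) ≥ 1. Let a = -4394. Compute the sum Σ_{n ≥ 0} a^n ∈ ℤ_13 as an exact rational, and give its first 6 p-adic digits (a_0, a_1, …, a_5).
Σ a^n = 1/(1 − a) = 1/4395;  first 6 digits = (1, 0, 0, 11, 12, 12)

v_13(a) = 3 ≥ 1, so the series converges in ℤ_13 to 1/(1 − a) = 1/(1 − (-4394)) = 1/4395. Expand this rational in ℤ_13: compute digits iteratively via d_i = x_i mod 13, x_{i+1} = (x_i − d_i)/13. The first 6 digits are (1, 0, 0, 11, 12, 12).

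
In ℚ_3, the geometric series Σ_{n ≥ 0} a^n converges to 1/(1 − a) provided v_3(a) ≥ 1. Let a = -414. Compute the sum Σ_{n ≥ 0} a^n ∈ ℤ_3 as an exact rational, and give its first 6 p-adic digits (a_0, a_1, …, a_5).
Σ a^n = 1/(1 − a) = 1/415;  first 6 digits = (1, 0, 2, 2, 1, 1)

v_3(a) = 2 ≥ 1, so the series converges in ℤ_3 to 1/(1 − a) = 1/(1 − (-414)) = 1/415. Expand this rational in ℤ_3: compute digits iteratively via d_i = x_i mod 3, x_{i+1} = (x_i − d_i)/3. The first 6 digits are (1, 0, 2, 2, 1, 1).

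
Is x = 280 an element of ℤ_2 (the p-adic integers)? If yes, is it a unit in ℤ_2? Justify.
x ∈ ℤ_2 but not a unit; v_2(x) = 3 > 0

ℤ_2 = {x ∈ ℚ_2 : v_2(x) ≥ 0} and ℤ_2^× = {x ∈ ℤ_2 : v_2(x) = 0}. Here v_2(280) = v_2(num) − v_2(den) = 3; compare against these criteria.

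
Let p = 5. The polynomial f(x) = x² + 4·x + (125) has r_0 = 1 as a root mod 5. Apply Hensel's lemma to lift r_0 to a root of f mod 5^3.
r_2 = 121 (mod 125)

Hensel: r_{i+1} = r_i − f(r_i)·(f′(r_i))^{-1} mod 5^{i+2}, f′(x) = 2x + 4. Iterate:
  r_0 = 1 (mod 5)
  r_1 = 21 (mod 25)
  r_2 = 121 (mod 125)
Final: r = 121 satisfies f(r) ≡ 0 mod 5^3.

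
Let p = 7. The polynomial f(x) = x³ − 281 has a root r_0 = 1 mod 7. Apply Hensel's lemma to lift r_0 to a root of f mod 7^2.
r_1 = 29 (mod 49)

Hensel: r_{i+1} = r_i − f(r_i)/f′(r_i) mod 7^{i+2}, where f′(x) = 3x². Iterate:
  r_0 = 1 (mod 7)
  r_1 = 29 (mod 49)
Final: r = 29 with f(r) ≡ 0 mod 7^2.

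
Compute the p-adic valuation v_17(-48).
v_17(-48) = 0

v_17(n) is the largest exponent k such that 17^k divides n. Factor out: -48 = -17^0 · 48. (Sign doesn't affect v_p.) So v_17(-48) = 0.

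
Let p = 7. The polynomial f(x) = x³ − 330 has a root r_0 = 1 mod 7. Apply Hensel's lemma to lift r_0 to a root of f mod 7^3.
r_2 = 127 (mod 343)

Hensel: r_{i+1} = r_i − f(r_i)/f′(r_i) mod 7^{i+2}, where f′(x) = 3x². Iterate:
  r_0 = 1 (mod 7)
  r_1 = 29 (mod 49)
  r_2 = 127 (mod 343)
Final: r = 127 with f(r) ≡ 0 mod 7^3.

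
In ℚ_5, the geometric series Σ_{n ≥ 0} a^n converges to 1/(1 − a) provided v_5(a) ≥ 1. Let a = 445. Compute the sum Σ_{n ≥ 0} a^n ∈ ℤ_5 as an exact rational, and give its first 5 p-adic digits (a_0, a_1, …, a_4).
Σ a^n = 1/(1 − a) = -1/444;  first 5 digits = (1, 4, 3, 1, 2)

v_5(a) = 1 ≥ 1, so the series converges in ℤ_5 to 1/(1 − a) = 1/(1 − 445) = -1/444. Expand this rational in ℤ_5: compute digits iteratively via d_i = x_i mod 5, x_{i+1} = (x_i − d_i)/5. The first 5 digits are (1, 4, 3, 1, 2).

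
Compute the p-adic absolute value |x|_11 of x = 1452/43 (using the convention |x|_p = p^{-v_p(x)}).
|1452/43|_11 = 1/121

Step 1 — compute v_11(x) by factoring powers of 11 out of the numerator and denominator: v_11(1452/43) = 2. Step 2 — apply |x|_p = p^{-v_p(x)} = 11^{-2} = 1/121.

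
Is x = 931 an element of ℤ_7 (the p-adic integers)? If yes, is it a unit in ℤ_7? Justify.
x ∈ ℤ_7 but not a unit; v_7(x) = 2 > 0

ℤ_7 = {x ∈ ℚ_7 : v_7(x) ≥ 0} and ℤ_7^× = {x ∈ ℤ_7 : v_7(x) = 0}. Here v_7(931) = v_7(num) − v_7(den) = 2; compare against these criteria.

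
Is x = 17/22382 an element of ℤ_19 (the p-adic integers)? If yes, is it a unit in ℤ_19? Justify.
x ∉ ℤ_19 (v_19(x) = -2 < 0)

ℤ_19 = {x ∈ ℚ_19 : v_19(x) ≥ 0} and ℤ_19^× = {x ∈ ℤ_19 : v_19(x) = 0}. Here v_19(17/22382) = v_19(num) − v_19(den) = -2; compare against these criteria.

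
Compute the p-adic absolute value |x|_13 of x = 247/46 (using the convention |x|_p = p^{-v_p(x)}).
|247/46|_13 = 1/13

Step 1 — compute v_13(x) by factoring powers of 13 out of the numerator and denominator: v_13(247/46) = 1. Step 2 — apply |x|_p = p^{-v_p(x)} = 13^{-1} = 1/13.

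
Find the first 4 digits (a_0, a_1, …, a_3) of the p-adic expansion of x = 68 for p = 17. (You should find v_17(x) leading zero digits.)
(a_0, …, a_3) = (0, 4, 0, 0)

v_17(68) = 1, so a_0 = ... = a_0 = 0. Factor out: x = 17^1 · u with u = 4 a unit in ℤ_17. Expand u iteratively via a_{v+i} = u_i mod 17, u_{i+1} = (u_i − a_{v+i})/17:
  u_0 = 4;  a_1 = 4;  u_1 = (u_0 − 4)/17 = 0
  u_1 = 0;  a_2 = 0;  u_2 = (u_1 − 0)/17 = 0
  u_2 = 0;  a_3 = 0;  u_3 = (u_2 − 0)/17 = 0
Digits: (0, 4, 0, 0).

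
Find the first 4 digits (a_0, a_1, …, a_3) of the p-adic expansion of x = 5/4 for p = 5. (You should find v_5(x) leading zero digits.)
(a_0, …, a_3) = (0, 4, 3, 3)

v_5(5/4) = 1, so a_0 = ... = a_0 = 0. Factor out: x = 5^1 · u with u = 1/4 a unit in ℤ_5. Expand u iteratively via a_{v+i} = u_i mod 5, u_{i+1} = (u_i − a_{v+i})/5:
  u_0 = 1/4;  a_1 = 4;  u_1 = (u_0 − 4)/5 = -3/4
  u_1 = -3/4;  a_2 = 3;  u_2 = (u_1 − 3)/5 = -3/4
  u_2 = -3/4;  a_3 = 3;  u_3 = (u_2 − 3)/5 = -3/4
Digits: (0, 4, 3, 3).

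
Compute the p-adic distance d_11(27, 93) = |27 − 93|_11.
d_11(27, 93) = 1/11

Step 1 — x − y = 27 − 93 = -66. Step 2 — v_11(-66) = 1 (factor: -66 = −(11^1 · 6); the sign does not affect v_p). Step 3 — |x − y|_11 = 11^{-1} = 1/11.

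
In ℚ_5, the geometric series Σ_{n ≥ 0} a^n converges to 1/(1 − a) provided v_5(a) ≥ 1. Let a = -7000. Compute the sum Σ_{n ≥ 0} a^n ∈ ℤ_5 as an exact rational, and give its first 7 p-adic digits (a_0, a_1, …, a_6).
Σ a^n = 1/(1 − a) = 1/7001;  first 7 digits = (1, 0, 0, 4, 3, 2, 0)

v_5(a) = 3 ≥ 1, so the series converges in ℤ_5 to 1/(1 − a) = 1/(1 − (-7000)) = 1/7001. Expand this rational in ℤ_5: compute digits iteratively via d_i = x_i mod 5, x_{i+1} = (x_i − d_i)/5. The first 7 digits are (1, 0, 0, 4, 3, 2, 0).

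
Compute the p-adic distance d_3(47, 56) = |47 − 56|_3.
d_3(47, 56) = 1/9

Step 1 — x − y = 47 − 56 = -9. Step 2 — v_3(-9) = 2 (factor: -9 = −(3^2 · 1); the sign does not affect v_p). Step 3 — |x − y|_3 = 3^{-2} = 1/9.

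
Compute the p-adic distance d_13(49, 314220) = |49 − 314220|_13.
d_13(49, 314220) = 1/28561

Step 1 — x − y = 49 − 314220 = -314171. Step 2 — v_13(-314171) = 4 (factor: -314171 = −(13^4 · 11); the sign does not affect v_p). Step 3 — |x − y|_13 = 13^{-4} = 1/28561.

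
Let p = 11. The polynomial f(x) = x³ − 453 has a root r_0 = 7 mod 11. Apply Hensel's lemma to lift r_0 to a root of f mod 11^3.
r_2 = 821 (mod 1331)

Hensel: r_{i+1} = r_i − f(r_i)/f′(r_i) mod 11^{i+2}, where f′(x) = 3x². Iterate:
  r_0 = 7 (mod 11)
  r_1 = 95 (mod 121)
  r_2 = 821 (mod 1331)
Final: r = 821 with f(r) ≡ 0 mod 11^3.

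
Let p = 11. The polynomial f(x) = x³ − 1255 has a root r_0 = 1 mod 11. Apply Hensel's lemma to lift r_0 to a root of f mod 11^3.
r_2 = 56 (mod 1331)

Hensel: r_{i+1} = r_i − f(r_i)/f′(r_i) mod 11^{i+2}, where f′(x) = 3x². Iterate:
  r_0 = 1 (mod 11)
  r_1 = 56 (mod 121)
  r_2 = 56 (mod 1331)
Final: r = 56 with f(r) ≡ 0 mod 11^3.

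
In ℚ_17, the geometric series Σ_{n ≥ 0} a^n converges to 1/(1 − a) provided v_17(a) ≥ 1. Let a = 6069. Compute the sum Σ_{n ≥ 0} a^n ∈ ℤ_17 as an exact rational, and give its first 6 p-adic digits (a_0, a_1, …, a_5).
Σ a^n = 1/(1 − a) = -1/6068;  first 6 digits = (1, 0, 4, 1, 16, 8)

v_17(a) = 2 ≥ 1, so the series converges in ℤ_17 to 1/(1 − a) = 1/(1 − 6069) = -1/6068. Expand this rational in ℤ_17: compute digits iteratively via d_i = x_i mod 17, x_{i+1} = (x_i − d_i)/17. The first 6 digits are (1, 0, 4, 1, 16, 8).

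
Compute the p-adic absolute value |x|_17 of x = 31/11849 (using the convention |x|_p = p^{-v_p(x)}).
|31/11849|_17 = 289

Step 1 — compute v_17(x) by factoring powers of 17 out of the numerator and denominator: v_17(31/11849) = -2. Step 2 — apply |x|_p = p^{-v_p(x)} = 17^{2} = 289.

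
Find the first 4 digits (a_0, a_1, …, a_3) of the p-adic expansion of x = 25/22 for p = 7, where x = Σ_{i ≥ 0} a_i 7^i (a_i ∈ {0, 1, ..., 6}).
(a_0, …, a_3) = (4, 5, 4, 6)

v_7(25/22) = 0 (numerator and denominator both coprime to 7), so x ∈ ℤ_7^×. Compute digits iteratively via a_i = x_i mod 7, x_{i+1} = (x_i − a_i)/7, with x_0 = x:
  x_0 = 25/22;  a_0 = 4;  x_1 = (x_0 − 4)/7 = -9/22
  x_1 = -9/22;  a_1 = 5;  x_2 = (x_1 − 5)/7 = -17/22
  x_2 = -17/22;  a_2 = 4;  x_3 = (x_2 − 4)/7 = -15/22
  x_3 = -15/22;  a_3 = 6;  x_4 = (x_3 − 6)/7 = -21/22
Digits: (4, 5, 4, 6).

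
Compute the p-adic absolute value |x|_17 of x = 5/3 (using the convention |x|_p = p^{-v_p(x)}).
|5/3|_17 = 1

Step 1 — compute v_17(x) by factoring powers of 17 out of the numerator and denominator: v_17(5/3) = 0. Step 2 — apply |x|_p = p^{-v_p(x)} = 17^{0} = 1.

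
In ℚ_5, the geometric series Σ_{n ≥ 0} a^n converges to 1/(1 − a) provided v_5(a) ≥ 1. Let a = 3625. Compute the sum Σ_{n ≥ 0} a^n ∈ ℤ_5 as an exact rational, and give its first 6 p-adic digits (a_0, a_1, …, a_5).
Σ a^n = 1/(1 − a) = -1/3624;  first 6 digits = (1, 0, 0, 4, 0, 1)

v_5(a) = 3 ≥ 1, so the series converges in ℤ_5 to 1/(1 − a) = 1/(1 − 3625) = -1/3624. Expand this rational in ℤ_5: compute digits iteratively via d_i = x_i mod 5, x_{i+1} = (x_i − d_i)/5. The first 6 digits are (1, 0, 0, 4, 0, 1).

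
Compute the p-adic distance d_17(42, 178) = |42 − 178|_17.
d_17(42, 178) = 1/17

Step 1 — x − y = 42 − 178 = -136. Step 2 — v_17(-136) = 1 (factor: -136 = −(17^1 · 8); the sign does not affect v_p). Step 3 — |x − y|_17 = 17^{-1} = 1/17.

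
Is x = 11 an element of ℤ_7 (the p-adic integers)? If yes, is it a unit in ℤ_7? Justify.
x ∈ ℤ_7^× (unit); v_7(x) = 0

ℤ_7 = {x ∈ ℚ_7 : v_7(x) ≥ 0} and ℤ_7^× = {x ∈ ℤ_7 : v_7(x) = 0}. Here v_7(11) = v_7(num) − v_7(den) = 0; compare against these criteria.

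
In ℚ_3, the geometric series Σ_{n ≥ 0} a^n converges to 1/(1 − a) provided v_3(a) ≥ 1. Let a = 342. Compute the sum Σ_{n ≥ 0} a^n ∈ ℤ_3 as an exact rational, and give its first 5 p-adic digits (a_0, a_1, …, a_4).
Σ a^n = 1/(1 − a) = -1/341;  first 5 digits = (1, 0, 2, 0, 2)

v_3(a) = 2 ≥ 1, so the series converges in ℤ_3 to 1/(1 − a) = 1/(1 − 342) = -1/341. Expand this rational in ℤ_3: compute digits iteratively via d_i = x_i mod 3, x_{i+1} = (x_i − d_i)/3. The first 5 digits are (1, 0, 2, 0, 2).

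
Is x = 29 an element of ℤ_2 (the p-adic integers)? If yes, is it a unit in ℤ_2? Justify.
x ∈ ℤ_2^× (unit); v_2(x) = 0

ℤ_2 = {x ∈ ℚ_2 : v_2(x) ≥ 0} and ℤ_2^× = {x ∈ ℤ_2 : v_2(x) = 0}. Here v_2(29) = v_2(num) − v_2(den) = 0; compare against these criteria.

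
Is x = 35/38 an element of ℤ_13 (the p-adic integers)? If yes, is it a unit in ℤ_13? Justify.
x ∈ ℤ_13^× (unit); v_13(x) = 0

ℤ_13 = {x ∈ ℚ_13 : v_13(x) ≥ 0} and ℤ_13^× = {x ∈ ℤ_13 : v_13(x) = 0}. Here v_13(35/38) = v_13(num) − v_13(den) = 0; compare against these criteria.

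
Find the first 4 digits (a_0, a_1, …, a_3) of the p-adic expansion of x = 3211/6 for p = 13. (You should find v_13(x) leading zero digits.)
(a_0, …, a_3) = (0, 0, 1, 11)

v_13(3211/6) = 2, so a_0 = ... = a_1 = 0. Factor out: x = 13^2 · u with u = 19/6 a unit in ℤ_13. Expand u iteratively via a_{v+i} = u_i mod 13, u_{i+1} = (u_i − a_{v+i})/13:
  u_0 = 19/6;  a_2 = 1;  u_1 = (u_0 − 1)/13 = 1/6
  u_1 = 1/6;  a_3 = 11;  u_2 = (u_1 − 11)/13 = -5/6
Digits: (0, 0, 1, 11).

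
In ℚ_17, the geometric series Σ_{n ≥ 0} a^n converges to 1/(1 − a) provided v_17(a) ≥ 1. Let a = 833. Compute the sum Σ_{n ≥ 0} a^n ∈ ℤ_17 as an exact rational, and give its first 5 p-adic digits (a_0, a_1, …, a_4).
Σ a^n = 1/(1 − a) = -1/832;  first 5 digits = (1, 15, 6, 14, 8)

v_17(a) = 1 ≥ 1, so the series converges in ℤ_17 to 1/(1 − a) = 1/(1 − 833) = -1/832. Expand this rational in ℤ_17: compute digits iteratively via d_i = x_i mod 17, x_{i+1} = (x_i − d_i)/17. The first 5 digits are (1, 15, 6, 14, 8).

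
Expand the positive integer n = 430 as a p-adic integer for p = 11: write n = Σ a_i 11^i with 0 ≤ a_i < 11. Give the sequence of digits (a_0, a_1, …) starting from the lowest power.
(a_0, a_1, …) = (1, 6, 3)

Repeated division by 11 gives the digits low-to-high: 430 = 1 + 6·11^1 + 3·11^2. Digit sequence: (1, 6, 3).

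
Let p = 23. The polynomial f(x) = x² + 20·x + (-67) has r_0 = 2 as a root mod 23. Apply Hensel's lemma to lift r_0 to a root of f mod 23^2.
r_1 = 25 (mod 529)

Hensel: r_{i+1} = r_i − f(r_i)·(f′(r_i))^{-1} mod 23^{i+2}, f′(x) = 2x + 20. Iterate:
  r_0 = 2 (mod 23)
  r_1 = 25 (mod 529)
Final: r = 25 satisfies f(r) ≡ 0 mod 23^2.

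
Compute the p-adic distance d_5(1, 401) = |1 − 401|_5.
d_5(1, 401) = 1/25

Step 1 — x − y = 1 − 401 = -400. Step 2 — v_5(-400) = 2 (factor: -400 = −(5^2 · 16); the sign does not affect v_p). Step 3 — |x − y|_5 = 5^{-2} = 1/25.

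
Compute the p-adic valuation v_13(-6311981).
v_13(-6311981) = 5

v_13(n) is the largest exponent k such that 13^k divides n. Factor out: -6311981 = -13^5 · 17. (Sign doesn't affect v_p.) So v_13(-6311981) = 5.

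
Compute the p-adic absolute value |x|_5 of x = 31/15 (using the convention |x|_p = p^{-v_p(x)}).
|31/15|_5 = 5

Step 1 — compute v_5(x) by factoring powers of 5 out of the numerator and denominator: v_5(31/15) = -1. Step 2 — apply |x|_p = p^{-v_p(x)} = 5^{1} = 5.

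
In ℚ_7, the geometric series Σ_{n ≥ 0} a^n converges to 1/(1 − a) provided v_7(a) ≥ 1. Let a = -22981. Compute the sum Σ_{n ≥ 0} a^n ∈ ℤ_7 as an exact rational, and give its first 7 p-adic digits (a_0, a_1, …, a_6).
Σ a^n = 1/(1 − a) = 1/22982;  first 7 digits = (1, 0, 0, 3, 4, 5, 1)

v_7(a) = 3 ≥ 1, so the series converges in ℤ_7 to 1/(1 − a) = 1/(1 − (-22981)) = 1/22982. Expand this rational in ℤ_7: compute digits iteratively via d_i = x_i mod 7, x_{i+1} = (x_i − d_i)/7. The first 7 digits are (1, 0, 0, 3, 4, 5, 1).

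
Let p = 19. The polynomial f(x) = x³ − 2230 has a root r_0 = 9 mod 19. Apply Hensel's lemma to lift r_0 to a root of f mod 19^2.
r_1 = 85 (mod 361)

Hensel: r_{i+1} = r_i − f(r_i)/f′(r_i) mod 19^{i+2}, where f′(x) = 3x². Iterate:
  r_0 = 9 (mod 19)
  r_1 = 85 (mod 361)
Final: r = 85 with f(r) ≡ 0 mod 19^2.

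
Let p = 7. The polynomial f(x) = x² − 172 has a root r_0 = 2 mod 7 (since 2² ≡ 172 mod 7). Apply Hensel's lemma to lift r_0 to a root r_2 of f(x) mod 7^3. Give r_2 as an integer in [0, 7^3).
r_2 = 289 (mod 343)

Hensel's recurrence: r_{i+1} = r_i − f(r_i)·(f′(r_i))^{-1} mod 7^{i+2}, with f′(x) = 2x. Iterate:
  r_0 = 2 (mod 7)
  r_1 = 44 (mod 49)
  r_2 = 289 (mod 343)
Final: r_2 = 289, and one checks f(r_2) ≡ 0 mod 7^3.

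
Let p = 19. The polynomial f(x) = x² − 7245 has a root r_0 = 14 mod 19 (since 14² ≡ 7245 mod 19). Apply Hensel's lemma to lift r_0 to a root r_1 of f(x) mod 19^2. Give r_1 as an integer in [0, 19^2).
r_1 = 356 (mod 361)

Hensel's recurrence: r_{i+1} = r_i − f(r_i)·(f′(r_i))^{-1} mod 19^{i+2}, with f′(x) = 2x. Iterate:
  r_0 = 14 (mod 19)
  r_1 = 356 (mod 361)
Final: r_1 = 356, and one checks f(r_1) ≡ 0 mod 19^2.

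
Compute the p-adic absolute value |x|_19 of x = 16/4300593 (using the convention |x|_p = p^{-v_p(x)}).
|16/4300593|_19 = 130321

Step 1 — compute v_19(x) by factoring powers of 19 out of the numerator and denominator: v_19(16/4300593) = -4. Step 2 — apply |x|_p = p^{-v_p(x)} = 19^{4} = 130321.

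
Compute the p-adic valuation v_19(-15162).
v_19(-15162) = 2

v_19(n) is the largest exponent k such that 19^k divides n. Factor out: -15162 = -19^2 · 42. (Sign doesn't affect v_p.) So v_19(-15162) = 2.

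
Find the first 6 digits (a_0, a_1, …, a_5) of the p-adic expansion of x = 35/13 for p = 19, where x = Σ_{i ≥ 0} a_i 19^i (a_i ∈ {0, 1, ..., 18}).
(a_0, …, a_5) = (10, 4, 10, 17, 2, 13)

v_19(35/13) = 0 (numerator and denominator both coprime to 19), so x ∈ ℤ_19^×. Compute digits iteratively via a_i = x_i mod 19, x_{i+1} = (x_i − a_i)/19, with x_0 = x:
  x_0 = 35/13;  a_0 = 10;  x_1 = (x_0 − 10)/19 = -5/13
  x_1 = -5/13;  a_1 = 4;  x_2 = (x_1 − 4)/19 = -3/13
  x_2 = -3/13;  a_2 = 10;  x_3 = (x_2 − 10)/19 = -7/13
  x_3 = -7/13;  a_3 = 17;  x_4 = (x_3 − 17)/19 = -12/13
  x_4 = -12/13;  a_4 = 2;  x_5 = (x_4 − 2)/19 = -2/13
  x_5 = -2/13;  a_5 = 13;  x_6 = (x_5 − 13)/19 = -9/13
Digits: (10, 4, 10, 17, 2, 13).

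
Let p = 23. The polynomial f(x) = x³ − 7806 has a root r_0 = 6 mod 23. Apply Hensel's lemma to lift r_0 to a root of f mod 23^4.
r_3 = 124597 (mod 279841)

Hensel: r_{i+1} = r_i − f(r_i)/f′(r_i) mod 23^{i+2}, where f′(x) = 3x². Iterate:
  r_0 = 6 (mod 23)
  r_1 = 282 (mod 529)
  r_2 = 2927 (mod 12167)
  r_3 = 124597 (mod 279841)
Final: r = 124597 with f(r) ≡ 0 mod 23^4.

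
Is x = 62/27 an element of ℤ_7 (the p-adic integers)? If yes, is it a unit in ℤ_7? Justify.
x ∈ ℤ_7^× (unit); v_7(x) = 0

ℤ_7 = {x ∈ ℚ_7 : v_7(x) ≥ 0} and ℤ_7^× = {x ∈ ℤ_7 : v_7(x) = 0}. Here v_7(62/27) = v_7(num) − v_7(den) = 0; compare against these criteria.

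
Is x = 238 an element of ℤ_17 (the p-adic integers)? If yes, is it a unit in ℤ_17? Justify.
x ∈ ℤ_17 but not a unit; v_17(x) = 1 > 0

ℤ_17 = {x ∈ ℚ_17 : v_17(x) ≥ 0} and ℤ_17^× = {x ∈ ℤ_17 : v_17(x) = 0}. Here v_17(238) = v_17(num) − v_17(den) = 1; compare against these criteria.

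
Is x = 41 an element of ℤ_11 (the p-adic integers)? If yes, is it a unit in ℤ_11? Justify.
x ∈ ℤ_11^× (unit); v_11(x) = 0

ℤ_11 = {x ∈ ℚ_11 : v_11(x) ≥ 0} and ℤ_11^× = {x ∈ ℤ_11 : v_11(x) = 0}. Here v_11(41) = v_11(num) − v_11(den) = 0; compare against these criteria.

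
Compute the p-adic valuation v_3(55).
v_3(55) = 0

v_3(n) is the largest exponent k such that 3^k divides n. Factor out: 55 = 3^0 · 55. (Sign doesn't affect v_p.) So v_3(55) = 0.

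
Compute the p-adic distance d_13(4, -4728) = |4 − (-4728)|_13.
d_13(4, -4728) = 1/169

Step 1 — x − y = 4 − (-4728) = 4732. Step 2 — v_13(4732) = 2 (factor: 4732 = (13^2 · 28); the sign does not affect v_p). Step 3 — |x − y|_13 = 13^{-2} = 1/169.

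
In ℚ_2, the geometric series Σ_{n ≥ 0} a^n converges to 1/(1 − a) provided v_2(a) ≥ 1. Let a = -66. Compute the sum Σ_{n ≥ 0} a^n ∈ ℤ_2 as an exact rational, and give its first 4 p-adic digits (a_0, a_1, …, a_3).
Σ a^n = 1/(1 − a) = 1/67;  first 4 digits = (1, 1, 0, 1)

v_2(a) = 1 ≥ 1, so the series converges in ℤ_2 to 1/(1 − a) = 1/(1 − (-66)) = 1/67. Expand this rational in ℤ_2: compute digits iteratively via d_i = x_i mod 2, x_{i+1} = (x_i − d_i)/2. The first 4 digits are (1, 1, 0, 1).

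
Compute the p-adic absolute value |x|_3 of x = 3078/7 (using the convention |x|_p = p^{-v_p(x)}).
|3078/7|_3 = 1/81

Step 1 — compute v_3(x) by factoring powers of 3 out of the numerator and denominator: v_3(3078/7) = 4. Step 2 — apply |x|_p = p^{-v_p(x)} = 3^{-4} = 1/81.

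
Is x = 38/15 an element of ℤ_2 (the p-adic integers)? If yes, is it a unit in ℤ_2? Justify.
x ∈ ℤ_2 but not a unit; v_2(x) = 1 > 0

ℤ_2 = {x ∈ ℚ_2 : v_2(x) ≥ 0} and ℤ_2^× = {x ∈ ℤ_2 : v_2(x) = 0}. Here v_2(38/15) = v_2(num) − v_2(den) = 1; compare against these criteria.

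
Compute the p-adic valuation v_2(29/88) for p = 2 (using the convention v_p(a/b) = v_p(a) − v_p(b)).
v_2(29/88) = -3

Factor powers of 2 from the numerator and denominator of the reduced fraction: 29 = 2^0 · 29 and 88 = 2^3 · 11. Apply v_p(a/b) = v_p(a) − v_p(b): v_2(29/88) = 0 − 3 = -3.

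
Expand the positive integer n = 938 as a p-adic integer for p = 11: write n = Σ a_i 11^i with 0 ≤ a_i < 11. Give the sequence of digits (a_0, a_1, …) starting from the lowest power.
(a_0, a_1, …) = (3, 8, 7)

Repeated division by 11 gives the digits low-to-high: 938 = 3 + 8·11^1 + 7·11^2. Digit sequence: (3, 8, 7).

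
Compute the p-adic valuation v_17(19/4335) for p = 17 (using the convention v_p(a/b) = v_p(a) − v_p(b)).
v_17(19/4335) = -2

Factor powers of 17 from the numerator and denominator of the reduced fraction: 19 = 17^0 · 19 and 4335 = 17^2 · 15. Apply v_p(a/b) = v_p(a) − v_p(b): v_17(19/4335) = 0 − 2 = -2.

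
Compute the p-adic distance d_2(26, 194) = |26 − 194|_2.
d_2(26, 194) = 1/8

Step 1 — x − y = 26 − 194 = -168. Step 2 — v_2(-168) = 3 (factor: -168 = −(2^3 · 21); the sign does not affect v_p). Step 3 — |x − y|_2 = 2^{-3} = 1/8.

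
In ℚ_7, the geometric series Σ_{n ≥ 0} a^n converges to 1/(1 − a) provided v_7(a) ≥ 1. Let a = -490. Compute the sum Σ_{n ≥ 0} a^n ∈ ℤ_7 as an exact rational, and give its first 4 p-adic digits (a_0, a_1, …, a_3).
Σ a^n = 1/(1 − a) = 1/491;  first 4 digits = (1, 0, 4, 5)

v_7(a) = 2 ≥ 1, so the series converges in ℤ_7 to 1/(1 − a) = 1/(1 − (-490)) = 1/491. Expand this rational in ℤ_7: compute digits iteratively via d_i = x_i mod 7, x_{i+1} = (x_i − d_i)/7. The first 4 digits are (1, 0, 4, 5).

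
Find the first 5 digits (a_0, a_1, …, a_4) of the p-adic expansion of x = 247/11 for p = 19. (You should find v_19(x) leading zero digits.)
(a_0, …, a_4) = (0, 15, 1, 12, 8)

v_19(247/11) = 1, so a_0 = ... = a_0 = 0. Factor out: x = 19^1 · u with u = 13/11 a unit in ℤ_19. Expand u iteratively via a_{v+i} = u_i mod 19, u_{i+1} = (u_i − a_{v+i})/19:
  u_0 = 13/11;  a_1 = 15;  u_1 = (u_0 − 15)/19 = -8/11
  u_1 = -8/11;  a_2 = 1;  u_2 = (u_1 − 1)/19 = -1/11
  u_2 = -1/11;  a_3 = 12;  u_3 = (u_2 − 12)/19 = -7/11
  u_3 = -7/11;  a_4 = 8;  u_4 = (u_3 − 8)/19 = -5/11
Digits: (0, 15, 1, 12, 8).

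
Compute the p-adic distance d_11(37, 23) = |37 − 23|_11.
d_11(37, 23) = 1

Step 1 — x − y = 37 − 23 = 14. Step 2 — v_11(14) = 0 (factor: 14 = (11^0 · 14); the sign does not affect v_p). Step 3 — |x − y|_11 = 11^{0} = 1.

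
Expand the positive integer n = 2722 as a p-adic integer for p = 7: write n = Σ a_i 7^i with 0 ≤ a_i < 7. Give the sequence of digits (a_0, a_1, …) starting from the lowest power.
(a_0, a_1, …) = (6, 3, 6, 0, 1)

Repeated division by 7 gives the digits low-to-high: 2722 = 6 + 3·7^1 + 6·7^2 + 1·7^4. Digit sequence: (6, 3, 6, 0, 1).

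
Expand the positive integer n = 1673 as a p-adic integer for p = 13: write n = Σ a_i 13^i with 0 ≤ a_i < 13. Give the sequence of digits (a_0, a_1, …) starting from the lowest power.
(a_0, a_1, …) = (9, 11, 9)

Repeated division by 13 gives the digits low-to-high: 1673 = 9 + 11·13^1 + 9·13^2. Digit sequence: (9, 11, 9).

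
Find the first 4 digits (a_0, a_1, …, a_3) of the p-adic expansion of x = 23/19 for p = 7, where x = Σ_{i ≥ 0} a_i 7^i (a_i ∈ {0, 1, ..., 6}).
(a_0, …, a_3) = (6, 3, 5, 4)

v_7(23/19) = 0 (numerator and denominator both coprime to 7), so x ∈ ℤ_7^×. Compute digits iteratively via a_i = x_i mod 7, x_{i+1} = (x_i − a_i)/7, with x_0 = x:
  x_0 = 23/19;  a_0 = 6;  x_1 = (x_0 − 6)/7 = -13/19
  x_1 = -13/19;  a_1 = 3;  x_2 = (x_1 − 3)/7 = -10/19
  x_2 = -10/19;  a_2 = 5;  x_3 = (x_2 − 5)/7 = -15/19
  x_3 = -15/19;  a_3 = 4;  x_4 = (x_3 − 4)/7 = -13/19
Digits: (6, 3, 5, 4).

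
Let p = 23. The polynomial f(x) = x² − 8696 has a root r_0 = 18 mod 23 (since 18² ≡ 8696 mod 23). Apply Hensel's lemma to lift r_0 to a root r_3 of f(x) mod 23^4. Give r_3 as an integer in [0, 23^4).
r_3 = 87418 (mod 279841)

Hensel's recurrence: r_{i+1} = r_i − f(r_i)·(f′(r_i))^{-1} mod 23^{i+2}, with f′(x) = 2x. Iterate:
  r_0 = 18 (mod 23)
  r_1 = 133 (mod 529)
  r_2 = 2249 (mod 12167)
  r_3 = 87418 (mod 279841)
Final: r_3 = 87418, and one checks f(r_3) ≡ 0 mod 23^4.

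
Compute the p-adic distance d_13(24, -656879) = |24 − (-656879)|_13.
d_13(24, -656879) = 1/28561

Step 1 — x − y = 24 − (-656879) = 656903. Step 2 — v_13(656903) = 4 (factor: 656903 = (13^4 · 23); the sign does not affect v_p). Step 3 — |x − y|_13 = 13^{-4} = 1/28561.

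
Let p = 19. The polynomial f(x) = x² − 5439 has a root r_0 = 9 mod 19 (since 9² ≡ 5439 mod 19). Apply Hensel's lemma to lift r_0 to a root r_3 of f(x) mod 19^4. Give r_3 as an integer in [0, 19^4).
r_3 = 115586 (mod 130321)

Hensel's recurrence: r_{i+1} = r_i − f(r_i)·(f′(r_i))^{-1} mod 19^{i+2}, with f′(x) = 2x. Iterate:
  r_0 = 9 (mod 19)
  r_1 = 66 (mod 361)
  r_2 = 5842 (mod 6859)
  r_3 = 115586 (mod 130321)
Final: r_3 = 115586, and one checks f(r_3) ≡ 0 mod 19^4.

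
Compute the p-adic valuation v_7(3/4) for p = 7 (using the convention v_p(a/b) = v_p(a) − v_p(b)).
v_7(3/4) = 0

Factor powers of 7 from the numerator and denominator of the reduced fraction: 3 = 7^0 · 3 and 4 = 7^0 · 4. Apply v_p(a/b) = v_p(a) − v_p(b): v_7(3/4) = 0 − 0 = 0.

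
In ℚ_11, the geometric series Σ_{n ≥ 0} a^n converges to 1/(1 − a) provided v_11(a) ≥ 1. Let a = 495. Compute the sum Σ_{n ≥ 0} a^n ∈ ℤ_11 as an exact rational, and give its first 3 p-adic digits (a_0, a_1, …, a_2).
Σ a^n = 1/(1 − a) = -1/494;  first 3 digits = (1, 1, 5)

v_11(a) = 1 ≥ 1, so the series converges in ℤ_11 to 1/(1 − a) = 1/(1 − 495) = -1/494. Expand this rational in ℤ_11: compute digits iteratively via d_i = x_i mod 11, x_{i+1} = (x_i − d_i)/11. The first 3 digits are (1, 1, 5).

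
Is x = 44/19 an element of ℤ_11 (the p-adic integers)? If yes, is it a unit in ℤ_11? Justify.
x ∈ ℤ_11 but not a unit; v_11(x) = 1 > 0

ℤ_11 = {x ∈ ℚ_11 : v_11(x) ≥ 0} and ℤ_11^× = {x ∈ ℤ_11 : v_11(x) = 0}. Here v_11(44/19) = v_11(num) − v_11(den) = 1; compare against these criteria.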